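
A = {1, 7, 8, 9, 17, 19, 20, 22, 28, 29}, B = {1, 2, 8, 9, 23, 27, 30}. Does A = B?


Two sets are equal iff they have exactly the same elements.
A = {1, 7, 8, 9, 17, 19, 20, 22, 28, 29}
B = {1, 2, 8, 9, 23, 27, 30}
Differences: {2, 7, 17, 19, 20, 22, 23, 27, 28, 29, 30}
A ≠ B

No, A ≠ B


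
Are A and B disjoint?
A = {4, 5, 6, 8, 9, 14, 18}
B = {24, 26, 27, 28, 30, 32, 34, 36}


Disjoint means A ∩ B = ∅.
A ∩ B = ∅
A ∩ B = ∅, so A and B are disjoint.

Yes, A and B are disjoint


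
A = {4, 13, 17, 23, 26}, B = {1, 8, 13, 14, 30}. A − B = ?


A \ B = elements in A but not in B
A = {4, 13, 17, 23, 26}
B = {1, 8, 13, 14, 30}
Remove from A any elements in B
A \ B = {4, 17, 23, 26}

A \ B = {4, 17, 23, 26}


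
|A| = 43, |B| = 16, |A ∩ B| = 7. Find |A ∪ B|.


|A ∪ B| = |A| + |B| - |A ∩ B|
= 43 + 16 - 7
= 52

|A ∪ B| = 52


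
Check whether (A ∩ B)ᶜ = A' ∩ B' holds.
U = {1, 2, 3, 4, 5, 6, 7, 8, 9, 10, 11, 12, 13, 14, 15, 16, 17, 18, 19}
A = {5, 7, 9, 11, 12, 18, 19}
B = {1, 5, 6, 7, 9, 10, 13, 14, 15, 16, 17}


LHS: A ∩ B = {5, 7, 9}
(A ∩ B)' = U \ (A ∩ B) = {1, 2, 3, 4, 6, 8, 10, 11, 12, 13, 14, 15, 16, 17, 18, 19}
A' = {1, 2, 3, 4, 6, 8, 10, 13, 14, 15, 16, 17}, B' = {2, 3, 4, 8, 11, 12, 18, 19}
Claimed RHS: A' ∩ B' = {2, 3, 4, 8}
Identity is INVALID: LHS = {1, 2, 3, 4, 6, 8, 10, 11, 12, 13, 14, 15, 16, 17, 18, 19} but the RHS claimed here equals {2, 3, 4, 8}. The correct form is (A ∩ B)' = A' ∪ B'.

Identity is invalid: (A ∩ B)' = {1, 2, 3, 4, 6, 8, 10, 11, 12, 13, 14, 15, 16, 17, 18, 19} but A' ∩ B' = {2, 3, 4, 8}. The correct De Morgan law is (A ∩ B)' = A' ∪ B'.


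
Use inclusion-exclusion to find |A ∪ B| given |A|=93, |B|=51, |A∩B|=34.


|A ∪ B| = |A| + |B| - |A ∩ B|
= 93 + 51 - 34
= 110

|A ∪ B| = 110


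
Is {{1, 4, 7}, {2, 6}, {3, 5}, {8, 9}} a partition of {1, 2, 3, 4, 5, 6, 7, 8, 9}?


A partition requires: (1) non-empty parts, (2) pairwise disjoint, (3) union = U
Parts: {1, 4, 7}, {2, 6}, {3, 5}, {8, 9}
Union of parts: {1, 2, 3, 4, 5, 6, 7, 8, 9}
U = {1, 2, 3, 4, 5, 6, 7, 8, 9}
All non-empty? True
Pairwise disjoint? True
Covers U? True

Yes, valid partition


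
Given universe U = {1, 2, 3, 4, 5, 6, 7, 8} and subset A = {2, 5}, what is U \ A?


Aᶜ = U \ A = elements in U but not in A
U = {1, 2, 3, 4, 5, 6, 7, 8}
A = {2, 5}
Aᶜ = {1, 3, 4, 6, 7, 8}

Aᶜ = {1, 3, 4, 6, 7, 8}


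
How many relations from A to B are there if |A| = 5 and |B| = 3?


A relation from A to B is any subset of A × B.
|A × B| = 5 × 3 = 15
# relations = 2^|A × B| = 2^15 = 32768

Number of relations = 32768


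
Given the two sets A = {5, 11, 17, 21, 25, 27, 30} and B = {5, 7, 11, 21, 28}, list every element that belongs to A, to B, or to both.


A ∪ B = all elements in A or B (or both)
A = {5, 11, 17, 21, 25, 27, 30}
B = {5, 7, 11, 21, 28}
A ∪ B = {5, 7, 11, 17, 21, 25, 27, 28, 30}

A ∪ B = {5, 7, 11, 17, 21, 25, 27, 28, 30}


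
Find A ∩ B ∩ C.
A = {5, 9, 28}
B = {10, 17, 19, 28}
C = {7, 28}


A ∩ B = {28}
(A ∩ B) ∩ C = {28}

A ∩ B ∩ C = {28}


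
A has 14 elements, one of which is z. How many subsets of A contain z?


Subsets of A containing z correspond to subsets of A \ {z}, which has 13 elements.
Count = 2^(n-1) = 2^13
= 8192

Number of subsets containing z = 8192


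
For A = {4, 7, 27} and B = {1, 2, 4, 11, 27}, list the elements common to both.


A ∩ B = elements in both A and B
A = {4, 7, 27}
B = {1, 2, 4, 11, 27}
A ∩ B = {4, 27}

A ∩ B = {4, 27}


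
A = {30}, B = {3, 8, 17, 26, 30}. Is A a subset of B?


A ⊆ B means every element of A is in B.
All elements of A are in B.
So A ⊆ B.

Yes, A ⊆ B


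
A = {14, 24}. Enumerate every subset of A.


|A| = 2, so |P(A)| = 2^2 = 4
Enumerate subsets by cardinality (0 to 2):
∅, {14}, {24}, {14, 24}

P(A) has 4 subsets: ∅, {14}, {24}, {14, 24}


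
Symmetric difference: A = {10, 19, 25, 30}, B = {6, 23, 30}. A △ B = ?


A △ B = (A \ B) ∪ (B \ A) = elements in exactly one of A or B
A \ B = {10, 19, 25}
B \ A = {6, 23}
A △ B = {6, 10, 19, 23, 25}

A △ B = {6, 10, 19, 23, 25}


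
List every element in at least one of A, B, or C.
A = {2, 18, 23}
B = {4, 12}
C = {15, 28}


A ∪ B = {2, 4, 12, 18, 23}
(A ∪ B) ∪ C = {2, 4, 12, 15, 18, 23, 28}

A ∪ B ∪ C = {2, 4, 12, 15, 18, 23, 28}


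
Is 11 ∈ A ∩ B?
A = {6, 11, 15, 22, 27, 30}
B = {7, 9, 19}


A = {6, 11, 15, 22, 27, 30}, B = {7, 9, 19}
A ∩ B = elements in both A and B
A ∩ B = ∅
Checking if 11 ∈ A ∩ B
11 is not in A ∩ B → False

11 ∉ A ∩ B


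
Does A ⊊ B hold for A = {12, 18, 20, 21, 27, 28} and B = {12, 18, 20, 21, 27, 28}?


A ⊂ B requires: A ⊆ B AND A ≠ B.
A ⊆ B? Yes
A = B? Yes
A = B, so A is not a PROPER subset.

No, A is not a proper subset of B


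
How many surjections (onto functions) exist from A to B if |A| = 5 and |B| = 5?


n = |A| = 5, k = |B| = 5. Surjections via inclusion-exclusion:
S(n,k) = Σ(-1)^i × C(k,i) × (k-i)^n, i=0 to k
i=0: (-1)^0×C(5,0)×5^5 = 3125
i=1: (-1)^1×C(5,1)×4^5 = -5120
i=2: (-1)^2×C(5,2)×3^5 = 2430
i=3: (-1)^3×C(5,3)×2^5 = -320
i=4: (-1)^4×C(5,4)×1^5 = 5
i=5: (-1)^5×C(5,5)×0^5 = 0
Total = 120

Number of surjections = 120


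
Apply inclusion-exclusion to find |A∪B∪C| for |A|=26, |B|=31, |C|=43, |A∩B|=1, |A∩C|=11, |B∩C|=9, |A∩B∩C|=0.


|A∪B∪C| = |A|+|B|+|C| - |A∩B|-|A∩C|-|B∩C| + |A∩B∩C|
= 26+31+43 - 1-11-9 + 0
= 100 - 21 + 0
= 79

|A ∪ B ∪ C| = 79


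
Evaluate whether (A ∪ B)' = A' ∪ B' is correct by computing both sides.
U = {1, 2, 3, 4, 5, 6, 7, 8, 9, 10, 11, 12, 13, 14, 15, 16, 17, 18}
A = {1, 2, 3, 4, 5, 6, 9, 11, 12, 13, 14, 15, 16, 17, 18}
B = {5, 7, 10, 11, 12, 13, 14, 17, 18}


LHS: A ∪ B = {1, 2, 3, 4, 5, 6, 7, 9, 10, 11, 12, 13, 14, 15, 16, 17, 18}
(A ∪ B)' = U \ (A ∪ B) = {8}
A' = {7, 8, 10}, B' = {1, 2, 3, 4, 6, 8, 9, 15, 16}
Claimed RHS: A' ∪ B' = {1, 2, 3, 4, 6, 7, 8, 9, 10, 15, 16}
Identity is INVALID: LHS = {8} but the RHS claimed here equals {1, 2, 3, 4, 6, 7, 8, 9, 10, 15, 16}. The correct form is (A ∪ B)' = A' ∩ B'.

Identity is invalid: (A ∪ B)' = {8} but A' ∪ B' = {1, 2, 3, 4, 6, 7, 8, 9, 10, 15, 16}. The correct De Morgan law is (A ∪ B)' = A' ∩ B'.


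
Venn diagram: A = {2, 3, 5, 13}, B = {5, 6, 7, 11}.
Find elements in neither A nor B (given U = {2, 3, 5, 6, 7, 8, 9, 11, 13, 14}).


A = {2, 3, 5, 13}
B = {5, 6, 7, 11}
Region: in neither A nor B (given U = {2, 3, 5, 6, 7, 8, 9, 11, 13, 14})
Elements: {8, 9, 14}

Elements in neither A nor B (given U = {2, 3, 5, 6, 7, 8, 9, 11, 13, 14}): {8, 9, 14}


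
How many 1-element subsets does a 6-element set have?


C(n,k) = n! / (k!(n-k)!)
C(6,1) = 6! / (1!5!)
= 6

C(6,1) = 6


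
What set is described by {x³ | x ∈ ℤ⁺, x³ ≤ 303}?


Checking each candidate:
Condition: positive perfect cubes ≤ 303
Result = {1, 8, 27, 64, 125, 216}

{1, 8, 27, 64, 125, 216}


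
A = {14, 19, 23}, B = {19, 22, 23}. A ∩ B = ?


A ∩ B = elements in both A and B
A = {14, 19, 23}
B = {19, 22, 23}
A ∩ B = {19, 23}

A ∩ B = {19, 23}


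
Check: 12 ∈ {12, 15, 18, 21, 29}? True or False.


A = {12, 15, 18, 21, 29}
Checking if 12 is in A
12 is in A → True

12 ∈ A


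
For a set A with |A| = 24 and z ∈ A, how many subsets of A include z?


Subsets of A containing z correspond to subsets of A \ {z}, which has 23 elements.
Count = 2^(n-1) = 2^23
= 8388608

Number of subsets containing z = 8388608


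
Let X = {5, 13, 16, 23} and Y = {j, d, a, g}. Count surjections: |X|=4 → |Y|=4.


n = |X| = 4, k = |Y| = 4. Surjections via inclusion-exclusion:
S(n,k) = Σ(-1)^i × C(k,i) × (k-i)^n, i=0 to k
i=0: (-1)^0×C(4,0)×4^4 = 256
i=1: (-1)^1×C(4,1)×3^4 = -324
i=2: (-1)^2×C(4,2)×2^4 = 96
i=3: (-1)^3×C(4,3)×1^4 = -4
i=4: (-1)^4×C(4,4)×0^4 = 0
Total = 24

Number of surjections = 24


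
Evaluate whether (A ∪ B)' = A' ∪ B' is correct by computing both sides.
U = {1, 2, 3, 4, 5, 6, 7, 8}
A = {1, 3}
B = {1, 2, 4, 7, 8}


LHS: A ∪ B = {1, 2, 3, 4, 7, 8}
(A ∪ B)' = U \ (A ∪ B) = {5, 6}
A' = {2, 4, 5, 6, 7, 8}, B' = {3, 5, 6}
Claimed RHS: A' ∪ B' = {2, 3, 4, 5, 6, 7, 8}
Identity is INVALID: LHS = {5, 6} but the RHS claimed here equals {2, 3, 4, 5, 6, 7, 8}. The correct form is (A ∪ B)' = A' ∩ B'.

Identity is invalid: (A ∪ B)' = {5, 6} but A' ∪ B' = {2, 3, 4, 5, 6, 7, 8}. The correct De Morgan law is (A ∪ B)' = A' ∩ B'.


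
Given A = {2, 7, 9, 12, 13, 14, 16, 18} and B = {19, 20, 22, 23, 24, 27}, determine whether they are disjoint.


Disjoint means A ∩ B = ∅.
A ∩ B = ∅
A ∩ B = ∅, so A and B are disjoint.

Yes, A and B are disjoint


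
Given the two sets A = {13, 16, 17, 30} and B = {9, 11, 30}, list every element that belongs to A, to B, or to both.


A ∪ B = all elements in A or B (or both)
A = {13, 16, 17, 30}
B = {9, 11, 30}
A ∪ B = {9, 11, 13, 16, 17, 30}

A ∪ B = {9, 11, 13, 16, 17, 30}


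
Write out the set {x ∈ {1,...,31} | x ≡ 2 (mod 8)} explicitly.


Checking each candidate:
Condition: x in {1,...,31} with x ≡ 2 (mod 8)
Result = {2, 10, 18, 26}

{2, 10, 18, 26}


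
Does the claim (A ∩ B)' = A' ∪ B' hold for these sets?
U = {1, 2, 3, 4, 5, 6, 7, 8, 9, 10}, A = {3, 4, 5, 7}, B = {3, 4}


LHS: A ∩ B = {3, 4}
(A ∩ B)' = U \ (A ∩ B) = {1, 2, 5, 6, 7, 8, 9, 10}
A' = {1, 2, 6, 8, 9, 10}, B' = {1, 2, 5, 6, 7, 8, 9, 10}
Claimed RHS: A' ∪ B' = {1, 2, 5, 6, 7, 8, 9, 10}
Identity is VALID: LHS = RHS = {1, 2, 5, 6, 7, 8, 9, 10} ✓

Identity is valid. (A ∩ B)' = A' ∪ B' = {1, 2, 5, 6, 7, 8, 9, 10}


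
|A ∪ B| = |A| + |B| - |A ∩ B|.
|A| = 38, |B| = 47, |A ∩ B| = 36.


|A ∪ B| = |A| + |B| - |A ∩ B|
= 38 + 47 - 36
= 49

|A ∪ B| = 49


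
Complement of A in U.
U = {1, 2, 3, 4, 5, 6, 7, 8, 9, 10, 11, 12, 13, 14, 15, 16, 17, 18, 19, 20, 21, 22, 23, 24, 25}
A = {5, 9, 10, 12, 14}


Aᶜ = U \ A = elements in U but not in A
U = {1, 2, 3, 4, 5, 6, 7, 8, 9, 10, 11, 12, 13, 14, 15, 16, 17, 18, 19, 20, 21, 22, 23, 24, 25}
A = {5, 9, 10, 12, 14}
Aᶜ = {1, 2, 3, 4, 6, 7, 8, 11, 13, 15, 16, 17, 18, 19, 20, 21, 22, 23, 24, 25}

Aᶜ = {1, 2, 3, 4, 6, 7, 8, 11, 13, 15, 16, 17, 18, 19, 20, 21, 22, 23, 24, 25}


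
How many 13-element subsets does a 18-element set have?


C(n,k) = n! / (k!(n-k)!)
C(18,13) = 18! / (13!5!)
= 8568

C(18,13) = 8568


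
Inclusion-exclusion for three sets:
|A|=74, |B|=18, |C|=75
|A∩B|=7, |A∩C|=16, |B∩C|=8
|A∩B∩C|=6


|A∪B∪C| = |A|+|B|+|C| - |A∩B|-|A∩C|-|B∩C| + |A∩B∩C|
= 74+18+75 - 7-16-8 + 6
= 167 - 31 + 6
= 142

|A ∪ B ∪ C| = 142


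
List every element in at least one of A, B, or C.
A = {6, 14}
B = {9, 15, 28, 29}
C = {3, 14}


A ∪ B = {6, 9, 14, 15, 28, 29}
(A ∪ B) ∪ C = {3, 6, 9, 14, 15, 28, 29}

A ∪ B ∪ C = {3, 6, 9, 14, 15, 28, 29}


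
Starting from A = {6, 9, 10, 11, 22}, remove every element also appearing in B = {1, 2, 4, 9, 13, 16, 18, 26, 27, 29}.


A \ B = elements in A but not in B
A = {6, 9, 10, 11, 22}
B = {1, 2, 4, 9, 13, 16, 18, 26, 27, 29}
Remove from A any elements in B
A \ B = {6, 10, 11, 22}

A \ B = {6, 10, 11, 22}


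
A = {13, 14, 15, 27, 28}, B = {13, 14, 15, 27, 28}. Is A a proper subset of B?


A ⊂ B requires: A ⊆ B AND A ≠ B.
A ⊆ B? Yes
A = B? Yes
A = B, so A is not a PROPER subset.

No, A is not a proper subset of B


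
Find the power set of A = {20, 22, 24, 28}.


|A| = 4, so |P(A)| = 2^4 = 16
Enumerate subsets by cardinality (0 to 4):
∅, {20}, {22}, {24}, {28}, {20, 22}, {20, 24}, {20, 28}, {22, 24}, {22, 28}, {24, 28}, {20, 22, 24}, {20, 22, 28}, {20, 24, 28}, {22, 24, 28}, {20, 22, 24, 28}

P(A) has 16 subsets: ∅, {20}, {22}, {24}, {28}, {20, 22}, {20, 24}, {20, 28}, {22, 24}, {22, 28}, {24, 28}, {20, 22, 24}, {20, 22, 28}, {20, 24, 28}, {22, 24, 28}, {20, 22, 24, 28}


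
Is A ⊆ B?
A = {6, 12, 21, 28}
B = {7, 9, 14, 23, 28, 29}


A ⊆ B means every element of A is in B.
Elements in A not in B: {6, 12, 21}
So A ⊄ B.

No, A ⊄ B


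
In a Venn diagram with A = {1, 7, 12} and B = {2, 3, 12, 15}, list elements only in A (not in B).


A = {1, 7, 12}
B = {2, 3, 12, 15}
Region: only in A (not in B)
Elements: {1, 7}

Elements only in A (not in B): {1, 7}


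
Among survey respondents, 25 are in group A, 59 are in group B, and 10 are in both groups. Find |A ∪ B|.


|A ∪ B| = |A| + |B| - |A ∩ B|
= 25 + 59 - 10
= 74

|A ∪ B| = 74


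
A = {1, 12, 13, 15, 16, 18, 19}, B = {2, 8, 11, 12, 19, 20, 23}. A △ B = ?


A △ B = (A \ B) ∪ (B \ A) = elements in exactly one of A or B
A \ B = {1, 13, 15, 16, 18}
B \ A = {2, 8, 11, 20, 23}
A △ B = {1, 2, 8, 11, 13, 15, 16, 18, 20, 23}

A △ B = {1, 2, 8, 11, 13, 15, 16, 18, 20, 23}


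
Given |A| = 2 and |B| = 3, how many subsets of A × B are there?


A relation from A to B is any subset of A × B.
|A × B| = 2 × 3 = 6
# relations = 2^|A × B| = 2^6 = 64

Number of relations = 64


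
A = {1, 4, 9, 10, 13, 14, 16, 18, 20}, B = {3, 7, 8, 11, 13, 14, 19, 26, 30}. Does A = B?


Two sets are equal iff they have exactly the same elements.
A = {1, 4, 9, 10, 13, 14, 16, 18, 20}
B = {3, 7, 8, 11, 13, 14, 19, 26, 30}
Differences: {1, 3, 4, 7, 8, 9, 10, 11, 16, 18, 19, 20, 26, 30}
A ≠ B

No, A ≠ B


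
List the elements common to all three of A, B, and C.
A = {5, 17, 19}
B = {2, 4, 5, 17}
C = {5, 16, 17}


A ∩ B = {5, 17}
(A ∩ B) ∩ C = {5, 17}

A ∩ B ∩ C = {5, 17}


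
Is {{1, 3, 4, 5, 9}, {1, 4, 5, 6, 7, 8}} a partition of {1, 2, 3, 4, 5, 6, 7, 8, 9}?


A partition requires: (1) non-empty parts, (2) pairwise disjoint, (3) union = U
Parts: {1, 3, 4, 5, 9}, {1, 4, 5, 6, 7, 8}
Union of parts: {1, 3, 4, 5, 6, 7, 8, 9}
U = {1, 2, 3, 4, 5, 6, 7, 8, 9}
All non-empty? True
Pairwise disjoint? False
Covers U? False

No, not a valid partition


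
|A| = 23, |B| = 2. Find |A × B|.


|A × B| = |A| × |B|
= 23 × 2
= 46

|A × B| = 46


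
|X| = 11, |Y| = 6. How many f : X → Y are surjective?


n = |X| = 11, k = |Y| = 6. Surjections via inclusion-exclusion:
S(n,k) = Σ(-1)^i × C(k,i) × (k-i)^n, i=0 to k
i=0: (-1)^0×C(6,0)×6^11 = 362797056
i=1: (-1)^1×C(6,1)×5^11 = -292968750
i=2: (-1)^2×C(6,2)×4^11 = 62914560
i=3: (-1)^3×C(6,3)×3^11 = -3542940
i=4: (-1)^4×C(6,4)×2^11 = 30720
i=5: (-1)^5×C(6,5)×1^11 = -6
i=6: (-1)^6×C(6,6)×0^11 = 0
Total = 129230640

Number of surjections = 129230640


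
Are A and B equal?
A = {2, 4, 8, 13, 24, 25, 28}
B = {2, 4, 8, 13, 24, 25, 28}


Two sets are equal iff they have exactly the same elements.
A = {2, 4, 8, 13, 24, 25, 28}
B = {2, 4, 8, 13, 24, 25, 28}
Same elements → A = B

Yes, A = B


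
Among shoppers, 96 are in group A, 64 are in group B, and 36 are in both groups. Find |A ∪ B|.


|A ∪ B| = |A| + |B| - |A ∩ B|
= 96 + 64 - 36
= 124

|A ∪ B| = 124


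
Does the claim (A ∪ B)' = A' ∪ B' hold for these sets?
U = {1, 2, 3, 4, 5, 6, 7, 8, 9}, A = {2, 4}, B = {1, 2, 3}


LHS: A ∪ B = {1, 2, 3, 4}
(A ∪ B)' = U \ (A ∪ B) = {5, 6, 7, 8, 9}
A' = {1, 3, 5, 6, 7, 8, 9}, B' = {4, 5, 6, 7, 8, 9}
Claimed RHS: A' ∪ B' = {1, 3, 4, 5, 6, 7, 8, 9}
Identity is INVALID: LHS = {5, 6, 7, 8, 9} but the RHS claimed here equals {1, 3, 4, 5, 6, 7, 8, 9}. The correct form is (A ∪ B)' = A' ∩ B'.

Identity is invalid: (A ∪ B)' = {5, 6, 7, 8, 9} but A' ∪ B' = {1, 3, 4, 5, 6, 7, 8, 9}. The correct De Morgan law is (A ∪ B)' = A' ∩ B'.


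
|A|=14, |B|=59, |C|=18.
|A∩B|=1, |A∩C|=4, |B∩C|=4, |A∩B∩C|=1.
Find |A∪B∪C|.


|A∪B∪C| = |A|+|B|+|C| - |A∩B|-|A∩C|-|B∩C| + |A∩B∩C|
= 14+59+18 - 1-4-4 + 1
= 91 - 9 + 1
= 83

|A ∪ B ∪ C| = 83


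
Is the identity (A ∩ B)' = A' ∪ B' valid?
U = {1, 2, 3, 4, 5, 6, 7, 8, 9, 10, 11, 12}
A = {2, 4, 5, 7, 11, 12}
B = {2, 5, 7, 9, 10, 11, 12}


LHS: A ∩ B = {2, 5, 7, 11, 12}
(A ∩ B)' = U \ (A ∩ B) = {1, 3, 4, 6, 8, 9, 10}
A' = {1, 3, 6, 8, 9, 10}, B' = {1, 3, 4, 6, 8}
Claimed RHS: A' ∪ B' = {1, 3, 4, 6, 8, 9, 10}
Identity is VALID: LHS = RHS = {1, 3, 4, 6, 8, 9, 10} ✓

Identity is valid. (A ∩ B)' = A' ∪ B' = {1, 3, 4, 6, 8, 9, 10}


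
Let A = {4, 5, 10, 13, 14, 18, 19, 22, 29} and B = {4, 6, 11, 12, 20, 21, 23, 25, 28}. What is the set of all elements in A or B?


A ∪ B = all elements in A or B (or both)
A = {4, 5, 10, 13, 14, 18, 19, 22, 29}
B = {4, 6, 11, 12, 20, 21, 23, 25, 28}
A ∪ B = {4, 5, 6, 10, 11, 12, 13, 14, 18, 19, 20, 21, 22, 23, 25, 28, 29}

A ∪ B = {4, 5, 6, 10, 11, 12, 13, 14, 18, 19, 20, 21, 22, 23, 25, 28, 29}


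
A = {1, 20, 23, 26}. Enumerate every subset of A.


|A| = 4, so |P(A)| = 2^4 = 16
Enumerate subsets by cardinality (0 to 4):
∅, {1}, {20}, {23}, {26}, {1, 20}, {1, 23}, {1, 26}, {20, 23}, {20, 26}, {23, 26}, {1, 20, 23}, {1, 20, 26}, {1, 23, 26}, {20, 23, 26}, {1, 20, 23, 26}

P(A) has 16 subsets: ∅, {1}, {20}, {23}, {26}, {1, 20}, {1, 23}, {1, 26}, {20, 23}, {20, 26}, {23, 26}, {1, 20, 23}, {1, 20, 26}, {1, 23, 26}, {20, 23, 26}, {1, 20, 23, 26}


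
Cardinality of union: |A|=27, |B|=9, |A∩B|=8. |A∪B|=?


|A ∪ B| = |A| + |B| - |A ∩ B|
= 27 + 9 - 8
= 28

|A ∪ B| = 28


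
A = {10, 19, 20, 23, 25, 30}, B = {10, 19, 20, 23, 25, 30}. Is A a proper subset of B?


A ⊂ B requires: A ⊆ B AND A ≠ B.
A ⊆ B? Yes
A = B? Yes
A = B, so A is not a PROPER subset.

No, A is not a proper subset of B


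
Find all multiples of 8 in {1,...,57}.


Checking each candidate:
Condition: multiples of 8 in {1,...,57}
Result = {8, 16, 24, 32, 40, 48, 56}

{8, 16, 24, 32, 40, 48, 56}


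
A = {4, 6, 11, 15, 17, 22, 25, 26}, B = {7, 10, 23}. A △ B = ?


A △ B = (A \ B) ∪ (B \ A) = elements in exactly one of A or B
A \ B = {4, 6, 11, 15, 17, 22, 25, 26}
B \ A = {7, 10, 23}
A △ B = {4, 6, 7, 10, 11, 15, 17, 22, 23, 25, 26}

A △ B = {4, 6, 7, 10, 11, 15, 17, 22, 23, 25, 26}


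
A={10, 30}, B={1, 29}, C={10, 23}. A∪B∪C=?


A ∪ B = {1, 10, 29, 30}
(A ∪ B) ∪ C = {1, 10, 23, 29, 30}

A ∪ B ∪ C = {1, 10, 23, 29, 30}


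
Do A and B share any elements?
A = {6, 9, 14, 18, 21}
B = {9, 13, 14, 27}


Disjoint means A ∩ B = ∅.
A ∩ B = {9, 14}
A ∩ B ≠ ∅, so A and B are NOT disjoint.

Yes — A and B share the element(s) of A ∩ B = {9, 14}, so they are not disjoint


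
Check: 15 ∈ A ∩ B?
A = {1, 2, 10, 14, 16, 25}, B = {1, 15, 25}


A = {1, 2, 10, 14, 16, 25}, B = {1, 15, 25}
A ∩ B = elements in both A and B
A ∩ B = {1, 25}
Checking if 15 ∈ A ∩ B
15 is not in A ∩ B → False

15 ∉ A ∩ B


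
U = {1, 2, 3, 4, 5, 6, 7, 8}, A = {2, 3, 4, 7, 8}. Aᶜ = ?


Aᶜ = U \ A = elements in U but not in A
U = {1, 2, 3, 4, 5, 6, 7, 8}
A = {2, 3, 4, 7, 8}
Aᶜ = {1, 5, 6}

Aᶜ = {1, 5, 6}


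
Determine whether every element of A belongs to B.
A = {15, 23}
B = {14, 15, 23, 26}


A ⊆ B means every element of A is in B.
All elements of A are in B.
So A ⊆ B.

Yes, A ⊆ B


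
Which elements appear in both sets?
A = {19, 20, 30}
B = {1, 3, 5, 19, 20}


A ∩ B = elements in both A and B
A = {19, 20, 30}
B = {1, 3, 5, 19, 20}
A ∩ B = {19, 20}

A ∩ B = {19, 20}


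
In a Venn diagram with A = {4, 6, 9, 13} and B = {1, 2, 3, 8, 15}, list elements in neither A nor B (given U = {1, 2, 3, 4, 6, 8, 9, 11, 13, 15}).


A = {4, 6, 9, 13}
B = {1, 2, 3, 8, 15}
Region: in neither A nor B (given U = {1, 2, 3, 4, 6, 8, 9, 11, 13, 15})
Elements: {11}

Elements in neither A nor B (given U = {1, 2, 3, 4, 6, 8, 9, 11, 13, 15}): {11}


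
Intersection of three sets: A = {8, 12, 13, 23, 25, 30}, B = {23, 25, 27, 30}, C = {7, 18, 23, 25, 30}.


A ∩ B = {23, 25, 30}
(A ∩ B) ∩ C = {23, 25, 30}

A ∩ B ∩ C = {23, 25, 30}


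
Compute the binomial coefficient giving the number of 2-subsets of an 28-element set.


C(n,k) = n! / (k!(n-k)!)
C(28,2) = 28! / (2!26!)
= 378

C(28,2) = 378


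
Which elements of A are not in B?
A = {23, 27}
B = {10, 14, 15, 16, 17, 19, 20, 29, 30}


A \ B = elements in A but not in B
A = {23, 27}
B = {10, 14, 15, 16, 17, 19, 20, 29, 30}
Remove from A any elements in B
A \ B = {23, 27}

A \ B = {23, 27}


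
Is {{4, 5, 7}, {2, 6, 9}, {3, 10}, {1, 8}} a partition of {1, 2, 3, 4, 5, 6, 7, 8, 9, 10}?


A partition requires: (1) non-empty parts, (2) pairwise disjoint, (3) union = U
Parts: {4, 5, 7}, {2, 6, 9}, {3, 10}, {1, 8}
Union of parts: {1, 2, 3, 4, 5, 6, 7, 8, 9, 10}
U = {1, 2, 3, 4, 5, 6, 7, 8, 9, 10}
All non-empty? True
Pairwise disjoint? True
Covers U? True

Yes, valid partition


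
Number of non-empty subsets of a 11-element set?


Total subsets = 2^n = 2^11 = 2048
Non-empty subsets exclude the empty set: 2^n - 1
= 2048 - 1
= 2047

Number of non-empty subsets = 2047


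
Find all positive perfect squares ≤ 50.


Checking each candidate:
Condition: positive perfect squares ≤ 50
Result = {1, 4, 9, 16, 25, 36, 49}

{1, 4, 9, 16, 25, 36, 49}


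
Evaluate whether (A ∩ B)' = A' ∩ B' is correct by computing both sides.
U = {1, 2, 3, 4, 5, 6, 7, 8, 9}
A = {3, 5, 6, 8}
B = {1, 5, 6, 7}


LHS: A ∩ B = {5, 6}
(A ∩ B)' = U \ (A ∩ B) = {1, 2, 3, 4, 7, 8, 9}
A' = {1, 2, 4, 7, 9}, B' = {2, 3, 4, 8, 9}
Claimed RHS: A' ∩ B' = {2, 4, 9}
Identity is INVALID: LHS = {1, 2, 3, 4, 7, 8, 9} but the RHS claimed here equals {2, 4, 9}. The correct form is (A ∩ B)' = A' ∪ B'.

Identity is invalid: (A ∩ B)' = {1, 2, 3, 4, 7, 8, 9} but A' ∩ B' = {2, 4, 9}. The correct De Morgan law is (A ∩ B)' = A' ∪ B'.


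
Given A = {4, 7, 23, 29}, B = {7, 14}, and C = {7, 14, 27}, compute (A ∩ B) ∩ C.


A ∩ B = {7}
(A ∩ B) ∩ C = {7}

A ∩ B ∩ C = {7}


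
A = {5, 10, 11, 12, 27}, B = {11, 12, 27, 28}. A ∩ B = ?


A ∩ B = elements in both A and B
A = {5, 10, 11, 12, 27}
B = {11, 12, 27, 28}
A ∩ B = {11, 12, 27}

A ∩ B = {11, 12, 27}


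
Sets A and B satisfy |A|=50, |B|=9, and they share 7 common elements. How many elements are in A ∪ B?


|A ∪ B| = |A| + |B| - |A ∩ B|
= 50 + 9 - 7
= 52

|A ∪ B| = 52


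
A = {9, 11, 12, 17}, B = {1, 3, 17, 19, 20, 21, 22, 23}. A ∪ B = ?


A ∪ B = all elements in A or B (or both)
A = {9, 11, 12, 17}
B = {1, 3, 17, 19, 20, 21, 22, 23}
A ∪ B = {1, 3, 9, 11, 12, 17, 19, 20, 21, 22, 23}

A ∪ B = {1, 3, 9, 11, 12, 17, 19, 20, 21, 22, 23}


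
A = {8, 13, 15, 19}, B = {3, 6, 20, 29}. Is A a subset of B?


A ⊆ B means every element of A is in B.
Elements in A not in B: {8, 13, 15, 19}
So A ⊄ B.

No, A ⊄ B


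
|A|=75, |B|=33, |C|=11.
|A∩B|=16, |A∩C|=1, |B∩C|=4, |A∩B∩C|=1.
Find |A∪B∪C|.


|A∪B∪C| = |A|+|B|+|C| - |A∩B|-|A∩C|-|B∩C| + |A∩B∩C|
= 75+33+11 - 16-1-4 + 1
= 119 - 21 + 1
= 99

|A ∪ B ∪ C| = 99


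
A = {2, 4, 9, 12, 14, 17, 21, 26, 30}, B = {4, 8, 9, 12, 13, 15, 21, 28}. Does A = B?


Two sets are equal iff they have exactly the same elements.
A = {2, 4, 9, 12, 14, 17, 21, 26, 30}
B = {4, 8, 9, 12, 13, 15, 21, 28}
Differences: {2, 8, 13, 14, 15, 17, 26, 28, 30}
A ≠ B

No, A ≠ B


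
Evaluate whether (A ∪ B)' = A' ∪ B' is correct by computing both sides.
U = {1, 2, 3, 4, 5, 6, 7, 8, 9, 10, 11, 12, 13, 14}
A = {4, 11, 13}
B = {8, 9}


LHS: A ∪ B = {4, 8, 9, 11, 13}
(A ∪ B)' = U \ (A ∪ B) = {1, 2, 3, 5, 6, 7, 10, 12, 14}
A' = {1, 2, 3, 5, 6, 7, 8, 9, 10, 12, 14}, B' = {1, 2, 3, 4, 5, 6, 7, 10, 11, 12, 13, 14}
Claimed RHS: A' ∪ B' = {1, 2, 3, 4, 5, 6, 7, 8, 9, 10, 11, 12, 13, 14}
Identity is INVALID: LHS = {1, 2, 3, 5, 6, 7, 10, 12, 14} but the RHS claimed here equals {1, 2, 3, 4, 5, 6, 7, 8, 9, 10, 11, 12, 13, 14}. The correct form is (A ∪ B)' = A' ∩ B'.

Identity is invalid: (A ∪ B)' = {1, 2, 3, 5, 6, 7, 10, 12, 14} but A' ∪ B' = {1, 2, 3, 4, 5, 6, 7, 8, 9, 10, 11, 12, 13, 14}. The correct De Morgan law is (A ∪ B)' = A' ∩ B'.


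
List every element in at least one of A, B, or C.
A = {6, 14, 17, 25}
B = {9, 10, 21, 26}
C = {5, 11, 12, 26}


A ∪ B = {6, 9, 10, 14, 17, 21, 25, 26}
(A ∪ B) ∪ C = {5, 6, 9, 10, 11, 12, 14, 17, 21, 25, 26}

A ∪ B ∪ C = {5, 6, 9, 10, 11, 12, 14, 17, 21, 25, 26}


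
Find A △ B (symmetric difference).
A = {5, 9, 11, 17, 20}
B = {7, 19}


A △ B = (A \ B) ∪ (B \ A) = elements in exactly one of A or B
A \ B = {5, 9, 11, 17, 20}
B \ A = {7, 19}
A △ B = {5, 7, 9, 11, 17, 19, 20}

A △ B = {5, 7, 9, 11, 17, 19, 20}


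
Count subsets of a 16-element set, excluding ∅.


Total subsets = 2^n = 2^16 = 65536
Non-empty subsets exclude the empty set: 2^n - 1
= 65536 - 1
= 65535

Number of non-empty subsets = 65535


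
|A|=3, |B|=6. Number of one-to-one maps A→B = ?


An injection sends each of |A| = 3 inputs to a distinct output in B.
# injections = |B|·(|B|-1)·…·(|B|-|A|+1) = 6! / (6 - 3)!
= 6 × 5 × 4
= 120

Number of injections = 120


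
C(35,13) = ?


C(n,k) = n! / (k!(n-k)!)
C(35,13) = 35! / (13!22!)
= 1476337800

C(35,13) = 1476337800


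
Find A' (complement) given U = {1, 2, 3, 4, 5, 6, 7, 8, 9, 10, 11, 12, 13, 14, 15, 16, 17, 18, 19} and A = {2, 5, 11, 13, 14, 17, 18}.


Aᶜ = U \ A = elements in U but not in A
U = {1, 2, 3, 4, 5, 6, 7, 8, 9, 10, 11, 12, 13, 14, 15, 16, 17, 18, 19}
A = {2, 5, 11, 13, 14, 17, 18}
Aᶜ = {1, 3, 4, 6, 7, 8, 9, 10, 12, 15, 16, 19}

Aᶜ = {1, 3, 4, 6, 7, 8, 9, 10, 12, 15, 16, 19}


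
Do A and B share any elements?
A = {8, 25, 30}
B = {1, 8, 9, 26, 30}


Disjoint means A ∩ B = ∅.
A ∩ B = {8, 30}
A ∩ B ≠ ∅, so A and B are NOT disjoint.

Yes — A and B share the element(s) of A ∩ B = {8, 30}, so they are not disjoint


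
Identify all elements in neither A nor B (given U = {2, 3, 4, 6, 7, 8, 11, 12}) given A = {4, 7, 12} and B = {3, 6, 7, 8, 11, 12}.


A = {4, 7, 12}
B = {3, 6, 7, 8, 11, 12}
Region: in neither A nor B (given U = {2, 3, 4, 6, 7, 8, 11, 12})
Elements: {2}

Elements in neither A nor B (given U = {2, 3, 4, 6, 7, 8, 11, 12}): {2}


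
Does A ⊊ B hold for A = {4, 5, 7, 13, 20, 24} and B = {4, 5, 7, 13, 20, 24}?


A ⊂ B requires: A ⊆ B AND A ≠ B.
A ⊆ B? Yes
A = B? Yes
A = B, so A is not a PROPER subset.

No, A is not a proper subset of B


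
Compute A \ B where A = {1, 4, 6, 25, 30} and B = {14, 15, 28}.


A \ B = elements in A but not in B
A = {1, 4, 6, 25, 30}
B = {14, 15, 28}
Remove from A any elements in B
A \ B = {1, 4, 6, 25, 30}

A \ B = {1, 4, 6, 25, 30}


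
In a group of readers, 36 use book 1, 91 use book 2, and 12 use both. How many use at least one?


|A ∪ B| = |A| + |B| - |A ∩ B|
= 36 + 91 - 12
= 115

|A ∪ B| = 115


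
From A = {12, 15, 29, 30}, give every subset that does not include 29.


A subset of A that omits 29 is a subset of A \ {29}, so there are 2^(n-1) = 2^3 = 8 of them.
Subsets excluding 29: ∅, {12}, {15}, {30}, {12, 15}, {12, 30}, {15, 30}, {12, 15, 30}

Subsets excluding 29 (8 total): ∅, {12}, {15}, {30}, {12, 15}, {12, 30}, {15, 30}, {12, 15, 30}


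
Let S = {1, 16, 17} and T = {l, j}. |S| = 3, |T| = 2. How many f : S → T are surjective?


n = |S| = 3, k = |T| = 2. Surjections via inclusion-exclusion:
S(n,k) = Σ(-1)^i × C(k,i) × (k-i)^n, i=0 to k
i=0: (-1)^0×C(2,0)×2^3 = 8
i=1: (-1)^1×C(2,1)×1^3 = -2
i=2: (-1)^2×C(2,2)×0^3 = 0
Total = 6

Number of surjections = 6


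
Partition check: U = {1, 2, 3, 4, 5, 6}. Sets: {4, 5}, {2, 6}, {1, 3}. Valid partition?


A partition requires: (1) non-empty parts, (2) pairwise disjoint, (3) union = U
Parts: {4, 5}, {2, 6}, {1, 3}
Union of parts: {1, 2, 3, 4, 5, 6}
U = {1, 2, 3, 4, 5, 6}
All non-empty? True
Pairwise disjoint? True
Covers U? True

Yes, valid partition


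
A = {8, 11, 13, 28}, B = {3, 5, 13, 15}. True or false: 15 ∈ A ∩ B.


A = {8, 11, 13, 28}, B = {3, 5, 13, 15}
A ∩ B = elements in both A and B
A ∩ B = {13}
Checking if 15 ∈ A ∩ B
15 is not in A ∩ B → False

15 ∉ A ∩ B


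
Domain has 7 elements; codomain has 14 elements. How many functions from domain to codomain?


Each of |A| = 7 inputs maps to any of |B| = 14 outputs.
# functions = |B|^|A| = 14^7
= 105413504

Number of functions = 105413504


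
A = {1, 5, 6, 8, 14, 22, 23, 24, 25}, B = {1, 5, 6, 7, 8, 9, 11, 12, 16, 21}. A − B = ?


A \ B = elements in A but not in B
A = {1, 5, 6, 8, 14, 22, 23, 24, 25}
B = {1, 5, 6, 7, 8, 9, 11, 12, 16, 21}
Remove from A any elements in B
A \ B = {14, 22, 23, 24, 25}

A \ B = {14, 22, 23, 24, 25}


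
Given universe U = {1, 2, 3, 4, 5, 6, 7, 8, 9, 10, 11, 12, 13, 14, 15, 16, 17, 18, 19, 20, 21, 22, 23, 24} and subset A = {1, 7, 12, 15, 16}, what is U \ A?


Aᶜ = U \ A = elements in U but not in A
U = {1, 2, 3, 4, 5, 6, 7, 8, 9, 10, 11, 12, 13, 14, 15, 16, 17, 18, 19, 20, 21, 22, 23, 24}
A = {1, 7, 12, 15, 16}
Aᶜ = {2, 3, 4, 5, 6, 8, 9, 10, 11, 13, 14, 17, 18, 19, 20, 21, 22, 23, 24}

Aᶜ = {2, 3, 4, 5, 6, 8, 9, 10, 11, 13, 14, 17, 18, 19, 20, 21, 22, 23, 24}


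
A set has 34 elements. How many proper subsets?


Total subsets = 2^n = 2^34 = 17179869184
Proper subsets exclude the set itself: 2^n - 1
= 17179869184 - 1
= 17179869183

Number of proper subsets = 17179869183


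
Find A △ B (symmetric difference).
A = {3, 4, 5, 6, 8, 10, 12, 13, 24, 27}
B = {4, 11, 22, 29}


A △ B = (A \ B) ∪ (B \ A) = elements in exactly one of A or B
A \ B = {3, 5, 6, 8, 10, 12, 13, 24, 27}
B \ A = {11, 22, 29}
A △ B = {3, 5, 6, 8, 10, 11, 12, 13, 22, 24, 27, 29}

A △ B = {3, 5, 6, 8, 10, 11, 12, 13, 22, 24, 27, 29}


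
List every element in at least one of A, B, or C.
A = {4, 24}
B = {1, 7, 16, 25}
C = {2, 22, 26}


A ∪ B = {1, 4, 7, 16, 24, 25}
(A ∪ B) ∪ C = {1, 2, 4, 7, 16, 22, 24, 25, 26}

A ∪ B ∪ C = {1, 2, 4, 7, 16, 22, 24, 25, 26}


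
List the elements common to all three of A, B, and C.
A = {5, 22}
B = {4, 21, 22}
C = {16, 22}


A ∩ B = {22}
(A ∩ B) ∩ C = {22}

A ∩ B ∩ C = {22}


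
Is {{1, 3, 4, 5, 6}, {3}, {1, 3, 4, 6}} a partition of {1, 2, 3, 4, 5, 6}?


A partition requires: (1) non-empty parts, (2) pairwise disjoint, (3) union = U
Parts: {1, 3, 4, 5, 6}, {3}, {1, 3, 4, 6}
Union of parts: {1, 3, 4, 5, 6}
U = {1, 2, 3, 4, 5, 6}
All non-empty? True
Pairwise disjoint? False
Covers U? False

No, not a valid partition


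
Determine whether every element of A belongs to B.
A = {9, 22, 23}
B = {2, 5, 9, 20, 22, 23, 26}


A ⊆ B means every element of A is in B.
All elements of A are in B.
So A ⊆ B.

Yes, A ⊆ B


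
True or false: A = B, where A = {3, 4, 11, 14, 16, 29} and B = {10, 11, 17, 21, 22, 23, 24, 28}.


Two sets are equal iff they have exactly the same elements.
A = {3, 4, 11, 14, 16, 29}
B = {10, 11, 17, 21, 22, 23, 24, 28}
Differences: {3, 4, 10, 14, 16, 17, 21, 22, 23, 24, 28, 29}
A ≠ B

No, A ≠ B


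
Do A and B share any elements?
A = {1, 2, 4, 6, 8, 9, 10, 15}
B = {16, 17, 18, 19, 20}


Disjoint means A ∩ B = ∅.
A ∩ B = ∅
A ∩ B = ∅, so A and B are disjoint.

No — A and B share no elements (A ∩ B = ∅), so they are disjoint


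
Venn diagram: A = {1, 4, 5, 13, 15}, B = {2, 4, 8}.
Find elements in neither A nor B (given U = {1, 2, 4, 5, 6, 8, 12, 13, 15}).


A = {1, 4, 5, 13, 15}
B = {2, 4, 8}
Region: in neither A nor B (given U = {1, 2, 4, 5, 6, 8, 12, 13, 15})
Elements: {6, 12}

Elements in neither A nor B (given U = {1, 2, 4, 5, 6, 8, 12, 13, 15}): {6, 12}


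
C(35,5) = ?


C(n,k) = n! / (k!(n-k)!)
C(35,5) = 35! / (5!30!)
= 324632

C(35,5) = 324632


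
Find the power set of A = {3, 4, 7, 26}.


|A| = 4, so |P(A)| = 2^4 = 16
Enumerate subsets by cardinality (0 to 4):
∅, {3}, {4}, {7}, {26}, {3, 4}, {3, 7}, {3, 26}, {4, 7}, {4, 26}, {7, 26}, {3, 4, 7}, {3, 4, 26}, {3, 7, 26}, {4, 7, 26}, {3, 4, 7, 26}

P(A) has 16 subsets: ∅, {3}, {4}, {7}, {26}, {3, 4}, {3, 7}, {3, 26}, {4, 7}, {4, 26}, {7, 26}, {3, 4, 7}, {3, 4, 26}, {3, 7, 26}, {4, 7, 26}, {3, 4, 7, 26}


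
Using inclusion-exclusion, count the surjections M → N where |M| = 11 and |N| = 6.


n = |M| = 11, k = |N| = 6. Surjections via inclusion-exclusion:
S(n,k) = Σ(-1)^i × C(k,i) × (k-i)^n, i=0 to k
i=0: (-1)^0×C(6,0)×6^11 = 362797056
i=1: (-1)^1×C(6,1)×5^11 = -292968750
i=2: (-1)^2×C(6,2)×4^11 = 62914560
i=3: (-1)^3×C(6,3)×3^11 = -3542940
i=4: (-1)^4×C(6,4)×2^11 = 30720
i=5: (-1)^5×C(6,5)×1^11 = -6
i=6: (-1)^6×C(6,6)×0^11 = 0
Total = 129230640

Number of surjections = 129230640


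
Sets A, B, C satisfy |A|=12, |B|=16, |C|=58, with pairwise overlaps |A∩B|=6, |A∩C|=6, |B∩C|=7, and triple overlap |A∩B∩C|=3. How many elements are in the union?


|A∪B∪C| = |A|+|B|+|C| - |A∩B|-|A∩C|-|B∩C| + |A∩B∩C|
= 12+16+58 - 6-6-7 + 3
= 86 - 19 + 3
= 70

|A ∪ B ∪ C| = 70


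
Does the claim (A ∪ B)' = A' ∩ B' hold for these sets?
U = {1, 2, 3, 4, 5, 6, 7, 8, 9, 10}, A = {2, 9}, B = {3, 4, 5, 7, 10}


LHS: A ∪ B = {2, 3, 4, 5, 7, 9, 10}
(A ∪ B)' = U \ (A ∪ B) = {1, 6, 8}
A' = {1, 3, 4, 5, 6, 7, 8, 10}, B' = {1, 2, 6, 8, 9}
Claimed RHS: A' ∩ B' = {1, 6, 8}
Identity is VALID: LHS = RHS = {1, 6, 8} ✓

Identity is valid. (A ∪ B)' = A' ∩ B' = {1, 6, 8}


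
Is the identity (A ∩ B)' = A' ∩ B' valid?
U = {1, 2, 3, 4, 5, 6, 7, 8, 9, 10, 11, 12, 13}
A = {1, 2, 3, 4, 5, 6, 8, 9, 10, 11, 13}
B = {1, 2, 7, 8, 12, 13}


LHS: A ∩ B = {1, 2, 8, 13}
(A ∩ B)' = U \ (A ∩ B) = {3, 4, 5, 6, 7, 9, 10, 11, 12}
A' = {7, 12}, B' = {3, 4, 5, 6, 9, 10, 11}
Claimed RHS: A' ∩ B' = ∅
Identity is INVALID: LHS = {3, 4, 5, 6, 7, 9, 10, 11, 12} but the RHS claimed here equals ∅. The correct form is (A ∩ B)' = A' ∪ B'.

Identity is invalid: (A ∩ B)' = {3, 4, 5, 6, 7, 9, 10, 11, 12} but A' ∩ B' = ∅. The correct De Morgan law is (A ∩ B)' = A' ∪ B'.


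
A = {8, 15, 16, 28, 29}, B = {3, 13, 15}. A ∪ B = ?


A ∪ B = all elements in A or B (or both)
A = {8, 15, 16, 28, 29}
B = {3, 13, 15}
A ∪ B = {3, 8, 13, 15, 16, 28, 29}

A ∪ B = {3, 8, 13, 15, 16, 28, 29}


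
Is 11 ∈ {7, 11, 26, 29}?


A = {7, 11, 26, 29}
Checking if 11 is in A
11 is in A → True

11 ∈ A


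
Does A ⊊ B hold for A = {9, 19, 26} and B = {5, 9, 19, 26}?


A ⊂ B requires: A ⊆ B AND A ≠ B.
A ⊆ B? Yes
A = B? No
A ⊂ B: Yes (A is a proper subset of B)

Yes, A ⊂ B


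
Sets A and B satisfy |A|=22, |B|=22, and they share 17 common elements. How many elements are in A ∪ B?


|A ∪ B| = |A| + |B| - |A ∩ B|
= 22 + 22 - 17
= 27

|A ∪ B| = 27


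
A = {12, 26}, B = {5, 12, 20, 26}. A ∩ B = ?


A ∩ B = elements in both A and B
A = {12, 26}
B = {5, 12, 20, 26}
A ∩ B = {12, 26}

A ∩ B = {12, 26}


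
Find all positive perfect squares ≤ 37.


Checking each candidate:
Condition: positive perfect squares ≤ 37
Result = {1, 4, 9, 16, 25, 36}

{1, 4, 9, 16, 25, 36}


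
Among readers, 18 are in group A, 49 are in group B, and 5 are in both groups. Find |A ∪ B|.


|A ∪ B| = |A| + |B| - |A ∩ B|
= 18 + 49 - 5
= 62

|A ∪ B| = 62


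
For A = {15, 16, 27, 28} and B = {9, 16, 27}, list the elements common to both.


A ∩ B = elements in both A and B
A = {15, 16, 27, 28}
B = {9, 16, 27}
A ∩ B = {16, 27}

A ∩ B = {16, 27}


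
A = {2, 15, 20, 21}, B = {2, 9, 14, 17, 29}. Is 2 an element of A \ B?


A = {2, 15, 20, 21}, B = {2, 9, 14, 17, 29}
A \ B = elements in A but not in B
A \ B = {15, 20, 21}
Checking if 2 ∈ A \ B
2 is not in A \ B → False

2 ∉ A \ B


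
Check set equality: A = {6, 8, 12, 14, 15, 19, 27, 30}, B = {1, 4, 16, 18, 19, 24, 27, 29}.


Two sets are equal iff they have exactly the same elements.
A = {6, 8, 12, 14, 15, 19, 27, 30}
B = {1, 4, 16, 18, 19, 24, 27, 29}
Differences: {1, 4, 6, 8, 12, 14, 15, 16, 18, 24, 29, 30}
A ≠ B

No, A ≠ B


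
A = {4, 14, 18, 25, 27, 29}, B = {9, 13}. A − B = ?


A \ B = elements in A but not in B
A = {4, 14, 18, 25, 27, 29}
B = {9, 13}
Remove from A any elements in B
A \ B = {4, 14, 18, 25, 27, 29}

A \ B = {4, 14, 18, 25, 27, 29}


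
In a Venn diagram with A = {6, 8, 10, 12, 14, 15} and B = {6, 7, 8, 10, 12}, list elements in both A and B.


A = {6, 8, 10, 12, 14, 15}
B = {6, 7, 8, 10, 12}
Region: in both A and B
Elements: {6, 8, 10, 12}

Elements in both A and B: {6, 8, 10, 12}


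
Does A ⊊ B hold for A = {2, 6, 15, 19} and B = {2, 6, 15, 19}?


A ⊂ B requires: A ⊆ B AND A ≠ B.
A ⊆ B? Yes
A = B? Yes
A = B, so A is not a PROPER subset.

No, A is not a proper subset of B


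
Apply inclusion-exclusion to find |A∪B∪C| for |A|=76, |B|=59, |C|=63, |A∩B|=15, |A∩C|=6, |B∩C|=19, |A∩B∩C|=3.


|A∪B∪C| = |A|+|B|+|C| - |A∩B|-|A∩C|-|B∩C| + |A∩B∩C|
= 76+59+63 - 15-6-19 + 3
= 198 - 40 + 3
= 161

|A ∪ B ∪ C| = 161


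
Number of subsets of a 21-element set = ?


Number of subsets = 2^n
= 2^21
= 2097152

|P(A)| = 2097152


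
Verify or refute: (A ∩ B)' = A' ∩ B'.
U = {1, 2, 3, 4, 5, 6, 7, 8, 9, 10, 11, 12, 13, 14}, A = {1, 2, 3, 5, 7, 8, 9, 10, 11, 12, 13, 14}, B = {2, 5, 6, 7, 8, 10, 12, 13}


LHS: A ∩ B = {2, 5, 7, 8, 10, 12, 13}
(A ∩ B)' = U \ (A ∩ B) = {1, 3, 4, 6, 9, 11, 14}
A' = {4, 6}, B' = {1, 3, 4, 9, 11, 14}
Claimed RHS: A' ∩ B' = {4}
Identity is INVALID: LHS = {1, 3, 4, 6, 9, 11, 14} but the RHS claimed here equals {4}. The correct form is (A ∩ B)' = A' ∪ B'.

Identity is invalid: (A ∩ B)' = {1, 3, 4, 6, 9, 11, 14} but A' ∩ B' = {4}. The correct De Morgan law is (A ∩ B)' = A' ∪ B'.


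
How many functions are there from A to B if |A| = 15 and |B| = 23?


Each of |A| = 15 inputs maps to any of |B| = 23 outputs.
# functions = |B|^|A| = 23^15
= 266635235464391245607

Number of functions = 266635235464391245607


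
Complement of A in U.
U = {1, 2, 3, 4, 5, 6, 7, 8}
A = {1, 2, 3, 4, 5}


Aᶜ = U \ A = elements in U but not in A
U = {1, 2, 3, 4, 5, 6, 7, 8}
A = {1, 2, 3, 4, 5}
Aᶜ = {6, 7, 8}

Aᶜ = {6, 7, 8}


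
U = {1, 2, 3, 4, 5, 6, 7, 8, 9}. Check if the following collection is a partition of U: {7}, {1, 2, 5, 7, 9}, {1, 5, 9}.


A partition requires: (1) non-empty parts, (2) pairwise disjoint, (3) union = U
Parts: {7}, {1, 2, 5, 7, 9}, {1, 5, 9}
Union of parts: {1, 2, 5, 7, 9}
U = {1, 2, 3, 4, 5, 6, 7, 8, 9}
All non-empty? True
Pairwise disjoint? False
Covers U? False

No, not a valid partition


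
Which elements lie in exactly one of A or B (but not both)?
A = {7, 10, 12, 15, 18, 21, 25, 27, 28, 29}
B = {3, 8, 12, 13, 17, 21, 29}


A △ B = (A \ B) ∪ (B \ A) = elements in exactly one of A or B
A \ B = {7, 10, 15, 18, 25, 27, 28}
B \ A = {3, 8, 13, 17}
A △ B = {3, 7, 8, 10, 13, 15, 17, 18, 25, 27, 28}

A △ B = {3, 7, 8, 10, 13, 15, 17, 18, 25, 27, 28}


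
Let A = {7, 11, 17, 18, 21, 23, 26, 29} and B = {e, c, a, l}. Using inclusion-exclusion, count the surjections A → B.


n = |A| = 8, k = |B| = 4. Surjections via inclusion-exclusion:
S(n,k) = Σ(-1)^i × C(k,i) × (k-i)^n, i=0 to k
i=0: (-1)^0×C(4,0)×4^8 = 65536
i=1: (-1)^1×C(4,1)×3^8 = -26244
i=2: (-1)^2×C(4,2)×2^8 = 1536
i=3: (-1)^3×C(4,3)×1^8 = -4
i=4: (-1)^4×C(4,4)×0^8 = 0
Total = 40824

Number of surjections = 40824


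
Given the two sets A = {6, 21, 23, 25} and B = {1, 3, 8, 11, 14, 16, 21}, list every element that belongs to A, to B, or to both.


A ∪ B = all elements in A or B (or both)
A = {6, 21, 23, 25}
B = {1, 3, 8, 11, 14, 16, 21}
A ∪ B = {1, 3, 6, 8, 11, 14, 16, 21, 23, 25}

A ∪ B = {1, 3, 6, 8, 11, 14, 16, 21, 23, 25}


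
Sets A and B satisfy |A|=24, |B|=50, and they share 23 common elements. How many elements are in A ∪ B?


|A ∪ B| = |A| + |B| - |A ∩ B|
= 24 + 50 - 23
= 51

|A ∪ B| = 51


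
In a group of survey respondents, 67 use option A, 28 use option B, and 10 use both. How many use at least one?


|A ∪ B| = |A| + |B| - |A ∩ B|
= 67 + 28 - 10
= 85

|A ∪ B| = 85
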